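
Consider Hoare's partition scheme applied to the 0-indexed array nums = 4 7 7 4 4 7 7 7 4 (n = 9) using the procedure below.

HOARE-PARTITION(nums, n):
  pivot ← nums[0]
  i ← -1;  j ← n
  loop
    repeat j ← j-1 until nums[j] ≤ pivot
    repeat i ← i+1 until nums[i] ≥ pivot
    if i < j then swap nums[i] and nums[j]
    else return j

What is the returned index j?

2

pivot=4
j stops at 8 (4), i stops at 0 (4); swap ⇒ 4 7 7 4 4 7 7 7 4
j stops at 4 (4), i stops at 1 (7); swap ⇒ 4 4 7 4 7 7 7 7 4
j stops at 3 (4), i stops at 2 (7); swap ⇒ 4 4 4 7 7 7 7 7 4
j stops at 2, i stops at 3; i≥j ⇒ return 2. nums=4 4 4 7 7 7 7 7 4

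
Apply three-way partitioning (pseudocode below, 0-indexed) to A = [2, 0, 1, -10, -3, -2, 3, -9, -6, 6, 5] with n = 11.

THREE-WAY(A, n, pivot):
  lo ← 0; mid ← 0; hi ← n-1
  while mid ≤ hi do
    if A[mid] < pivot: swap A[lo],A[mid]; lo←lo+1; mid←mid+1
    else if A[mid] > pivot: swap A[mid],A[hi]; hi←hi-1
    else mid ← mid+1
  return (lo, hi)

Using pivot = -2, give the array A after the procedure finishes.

[-6, -9, -10, -3, -2, 3, 1, 0, 6, 5, 2]

lo=0 mid=0 hi=10
2>-2: swap(0,10), hi=9 ⇒ [5, 0, 1, -10, -3, -2, 3, -9, -6, 6, 2]
5>-2: swap(0,9), hi=8 ⇒ [6, 0, 1, -10, -3, -2, 3, -9, -6, 5, 2]
6>-2: swap(0,8), hi=7 ⇒ [-6, 0, 1, -10, -3, -2, 3, -9, 6, 5, 2]
-6<-2: swap(0,0), lo=1 mid=1 ⇒ [-6, 0, 1, -10, -3, -2, 3, -9, 6, 5, 2]
0>-2: swap(1,7), hi=6 ⇒ [-6, -9, 1, -10, -3, -2, 3, 0, 6, 5, 2]
-9<-2: swap(1,1), lo=2 mid=2 ⇒ [-6, -9, 1, -10, -3, -2, 3, 0, 6, 5, 2]
1>-2: swap(2,6), hi=5 ⇒ [-6, -9, 3, -10, -3, -2, 1, 0, 6, 5, 2]
3>-2: swap(2,5), hi=4 ⇒ [-6, -9, -2, -10, -3, 3, 1, 0, 6, 5, 2]
-2=-2: mid=3
-10<-2: swap(2,3), lo=3 mid=4 ⇒ [-6, -9, -10, -2, -3, 3, 1, 0, 6, 5, 2]
-3<-2: swap(3,4), lo=4 mid=5 ⇒ [-6, -9, -10, -3, -2, 3, 1, 0, 6, 5, 2]
done. lo=4 hi=4; A=[-6, -9, -10, -3, -2, 3, 1, 0, 6, 5, 2]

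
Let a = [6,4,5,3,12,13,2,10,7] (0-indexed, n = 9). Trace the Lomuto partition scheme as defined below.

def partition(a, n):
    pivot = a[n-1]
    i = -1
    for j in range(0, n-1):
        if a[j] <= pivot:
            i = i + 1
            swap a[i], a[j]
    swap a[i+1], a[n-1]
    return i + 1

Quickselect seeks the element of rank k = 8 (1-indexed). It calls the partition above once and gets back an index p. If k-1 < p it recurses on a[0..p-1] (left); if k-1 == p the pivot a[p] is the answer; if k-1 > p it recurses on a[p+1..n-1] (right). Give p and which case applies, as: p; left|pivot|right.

5; right

pivot=7, i=-1
j=0: 6≤7, i=0, swap(0,0) ⇒ [6,4,5,3,12,13,2,10,7]
j=1: 4≤7, i=1, swap(1,1) ⇒ [6,4,5,3,12,13,2,10,7]
j=2: 5≤7, i=2, swap(2,2) ⇒ [6,4,5,3,12,13,2,10,7]
j=3: 3≤7, i=3, swap(3,3) ⇒ [6,4,5,3,12,13,2,10,7]
j=4: 12>7, skip
j=5: 13>7, skip
j=6: 2≤7, i=4, swap(4,6) ⇒ [6,4,5,3,2,13,12,10,7]
j=7: 10>7, skip
swap(5,8) ⇒ [6,4,5,3,2,7,12,10,13]; return 5
p = 5; k-1 = 7 > 5 ⇒ right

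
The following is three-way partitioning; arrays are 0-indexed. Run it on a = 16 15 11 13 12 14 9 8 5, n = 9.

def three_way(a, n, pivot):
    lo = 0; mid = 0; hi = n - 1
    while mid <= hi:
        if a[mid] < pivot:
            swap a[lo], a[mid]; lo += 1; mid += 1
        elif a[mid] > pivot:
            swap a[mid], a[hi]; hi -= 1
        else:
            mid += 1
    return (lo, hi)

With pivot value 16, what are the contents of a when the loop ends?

15 11 13 12 14 9 8 5 16

lo=0 mid=0 hi=8
16=16: mid=1
15<16: swap(0,1), lo=1 mid=2 ⇒ 15 16 11 13 12 14 9 8 5
11<16: swap(1,2), lo=2 mid=3 ⇒ 15 11 16 13 12 14 9 8 5
13<16: swap(2,3), lo=3 mid=4 ⇒ 15 11 13 16 12 14 9 8 5
12<16: swap(3,4), lo=4 mid=5 ⇒ 15 11 13 12 16 14 9 8 5
14<16: swap(4,5), lo=5 mid=6 ⇒ 15 11 13 12 14 16 9 8 5
9<16: swap(5,6), lo=6 mid=7 ⇒ 15 11 13 12 14 9 16 8 5
8<16: swap(6,7), lo=7 mid=8 ⇒ 15 11 13 12 14 9 8 16 5
5<16: swap(7,8), lo=8 mid=9 ⇒ 15 11 13 12 14 9 8 5 16
done. lo=8 hi=8; a=15 11 13 12 14 9 8 5 16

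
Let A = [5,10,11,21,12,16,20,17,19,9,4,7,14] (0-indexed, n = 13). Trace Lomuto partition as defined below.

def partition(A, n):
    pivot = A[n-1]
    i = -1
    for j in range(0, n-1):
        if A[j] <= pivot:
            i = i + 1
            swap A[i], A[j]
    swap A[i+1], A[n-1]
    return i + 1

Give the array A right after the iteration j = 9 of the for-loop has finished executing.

[5,10,11,12,9,16,20,17,19,21,4,7,14]

pivot=14, i=-1
j=0: 5≤14, i=0, swap(0,0) ⇒ [5,10,11,21,12,16,20,17,19,9,4,7,14]
j=1: 10≤14, i=1, swap(1,1) ⇒ [5,10,11,21,12,16,20,17,19,9,4,7,14]
j=2: 11≤14, i=2, swap(2,2) ⇒ [5,10,11,21,12,16,20,17,19,9,4,7,14]
j=3: 21>14, skip
j=4: 12≤14, i=3, swap(3,4) ⇒ [5,10,11,12,21,16,20,17,19,9,4,7,14]
j=5: 16>14, skip
j=6: 20>14, skip
j=7: 17>14, skip
j=8: 19>14, skip
j=9: 9≤14, i=4, swap(4,9) ⇒ [5,10,11,12,9,16,20,17,19,21,4,7,14]
(after j=9) A = [5,10,11,12,9,16,20,17,19,21,4,7,14]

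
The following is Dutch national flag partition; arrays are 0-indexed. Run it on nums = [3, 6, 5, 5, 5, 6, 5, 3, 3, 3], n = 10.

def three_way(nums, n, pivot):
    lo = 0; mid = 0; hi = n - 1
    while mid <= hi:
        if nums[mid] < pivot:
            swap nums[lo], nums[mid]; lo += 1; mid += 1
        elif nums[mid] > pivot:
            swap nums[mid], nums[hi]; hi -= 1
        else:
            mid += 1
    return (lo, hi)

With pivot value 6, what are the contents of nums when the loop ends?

pivot = 6; lo=0, mid=0, hi=9
nums[mid]=3<6: swap nums[0],nums[0]; lo=1,mid=1 → [3, 6, 5, 5, 5, 6, 5, 3, 3, 3]
nums[mid]=6=6: mid=2
nums[mid]=5<6: swap nums[1],nums[2]; lo=2,mid=3 → [3, 5, 6, 5, 5, 6, 5, 3, 3, 3]
nums[mid]=5<6: swap nums[2],nums[3]; lo=3,mid=4 → [3, 5, 5, 6, 5, 6, 5, 3, 3, 3]
nums[mid]=5<6: swap nums[3],nums[4]; lo=4,mid=5 → [3, 5, 5, 5, 6, 6, 5, 3, 3, 3]
nums[mid]=6=6: mid=6
nums[mid]=5<6: swap nums[4],nums[6]; lo=5,mid=7 → [3, 5, 5, 5, 5, 6, 6, 3, 3, 3]
nums[mid]=3<6: swap nums[5],nums[7]; lo=6,mid=8 → [3, 5, 5, 5, 5, 3, 6, 6, 3, 3]
nums[mid]=3<6: swap nums[6],nums[8]; lo=7,mid=9 → [3, 5, 5, 5, 5, 3, 3, 6, 6, 3]
nums[mid]=3<6: swap nums[7],nums[9]; lo=8,mid=10 → [3, 5, 5, 5, 5, 3, 3, 3, 6, 6]
end: lo=8, hi=9; nums = [3, 5, 5, 5, 5, 3, 3, 3, 6, 6]

[3, 5, 5, 5, 5, 3, 3, 3, 6, 6]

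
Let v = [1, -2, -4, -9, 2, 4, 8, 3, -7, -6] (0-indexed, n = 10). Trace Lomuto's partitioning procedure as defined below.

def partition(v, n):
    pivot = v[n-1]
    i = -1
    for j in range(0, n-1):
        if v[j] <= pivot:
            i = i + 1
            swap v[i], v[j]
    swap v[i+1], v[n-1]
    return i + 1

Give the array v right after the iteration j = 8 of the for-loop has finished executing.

[-9, -7, -4, 1, 2, 4, 8, 3, -2, -6]

pivot = v[9] = -6; i = -1
j=0: v[0]=1 > -6 → no swap
j=1: v[1]=-2 > -6 → no swap
j=2: v[2]=-4 > -6 → no swap
j=3: v[3]=-9 ≤ -6 → i=0, swap v[0],v[3] → [-9, -2, -4, 1, 2, 4, 8, 3, -7, -6]
j=4: v[4]=2 > -6 → no swap
j=5: v[5]=4 > -6 → no swap
j=6: v[6]=8 > -6 → no swap
j=7: v[7]=3 > -6 → no swap
j=8: v[8]=-7 ≤ -6 → i=1, swap v[1],v[8] → [-9, -7, -4, 1, 2, 4, 8, 3, -2, -6]
(after j=8) v = [-9, -7, -4, 1, 2, 4, 8, 3, -2, -6]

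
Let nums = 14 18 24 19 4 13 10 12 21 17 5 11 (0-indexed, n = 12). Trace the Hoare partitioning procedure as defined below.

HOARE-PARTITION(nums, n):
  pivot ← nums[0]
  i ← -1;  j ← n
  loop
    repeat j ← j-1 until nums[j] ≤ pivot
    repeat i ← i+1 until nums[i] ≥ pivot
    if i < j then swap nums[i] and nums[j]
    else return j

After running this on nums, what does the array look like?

pivot = nums[0] = 14; i = -1, j = 12
j→11 (nums[11]=11≤14), i→0 (nums[0]=14≥14); i<j, swap → 11 18 24 19 4 13 10 12 21 17 5 14
j→10 (nums[10]=5≤14), i→1 (nums[1]=18≥14); i<j, swap → 11 5 24 19 4 13 10 12 21 17 18 14
j→7 (nums[7]=12≤14), i→2 (nums[2]=24≥14); i<j, swap → 11 5 12 19 4 13 10 24 21 17 18 14
j→6 (nums[6]=10≤14), i→3 (nums[3]=19≥14); i<j, swap → 11 5 12 10 4 13 19 24 21 17 18 14
j→5, i→6; i≥j, return j=5. nums = 11 5 12 10 4 13 19 24 21 17 18 14

11 5 12 10 4 13 19 24 21 17 18 14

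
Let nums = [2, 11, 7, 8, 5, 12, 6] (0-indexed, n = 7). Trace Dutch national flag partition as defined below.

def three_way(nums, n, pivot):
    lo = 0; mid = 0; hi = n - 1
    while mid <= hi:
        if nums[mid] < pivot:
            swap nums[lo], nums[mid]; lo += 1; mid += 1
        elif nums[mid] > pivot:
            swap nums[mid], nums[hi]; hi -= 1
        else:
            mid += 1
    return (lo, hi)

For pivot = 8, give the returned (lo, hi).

(4, 4)

pivot = 8; lo=0, mid=0, hi=6
nums[mid]=2<8: swap nums[0],nums[0]; lo=1,mid=1 → [2, 11, 7, 8, 5, 12, 6]
nums[mid]=11>8: swap nums[1],nums[6]; hi=5 → [2, 6, 7, 8, 5, 12, 11]
nums[mid]=6<8: swap nums[1],nums[1]; lo=2,mid=2 → [2, 6, 7, 8, 5, 12, 11]
nums[mid]=7<8: swap nums[2],nums[2]; lo=3,mid=3 → [2, 6, 7, 8, 5, 12, 11]
nums[mid]=8=8: mid=4
nums[mid]=5<8: swap nums[3],nums[4]; lo=4,mid=5 → [2, 6, 7, 5, 8, 12, 11]
nums[mid]=12>8: swap nums[5],nums[5]; hi=4 → [2, 6, 7, 5, 8, 12, 11]
end: lo=4, hi=4; nums = [2, 6, 7, 5, 8, 12, 11]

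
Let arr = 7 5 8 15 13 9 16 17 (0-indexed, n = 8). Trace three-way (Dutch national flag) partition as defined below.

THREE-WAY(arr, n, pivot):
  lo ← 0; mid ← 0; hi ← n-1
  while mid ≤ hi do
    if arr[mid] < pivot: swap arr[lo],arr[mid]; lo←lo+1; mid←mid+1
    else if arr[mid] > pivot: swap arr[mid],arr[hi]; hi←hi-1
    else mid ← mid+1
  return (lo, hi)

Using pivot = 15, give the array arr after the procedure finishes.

pivot = 15; lo=0, mid=0, hi=7
arr[mid]=7<15: swap arr[0],arr[0]; lo=1,mid=1 → 7 5 8 15 13 9 16 17
arr[mid]=5<15: swap arr[1],arr[1]; lo=2,mid=2 → 7 5 8 15 13 9 16 17
arr[mid]=8<15: swap arr[2],arr[2]; lo=3,mid=3 → 7 5 8 15 13 9 16 17
arr[mid]=15=15: mid=4
arr[mid]=13<15: swap arr[3],arr[4]; lo=4,mid=5 → 7 5 8 13 15 9 16 17
arr[mid]=9<15: swap arr[4],arr[5]; lo=5,mid=6 → 7 5 8 13 9 15 16 17
arr[mid]=16>15: swap arr[6],arr[7]; hi=6 → 7 5 8 13 9 15 17 16
arr[mid]=17>15: swap arr[6],arr[6]; hi=5 → 7 5 8 13 9 15 17 16
end: lo=5, hi=5; arr = 7 5 8 13 9 15 17 16

7 5 8 13 9 15 17 16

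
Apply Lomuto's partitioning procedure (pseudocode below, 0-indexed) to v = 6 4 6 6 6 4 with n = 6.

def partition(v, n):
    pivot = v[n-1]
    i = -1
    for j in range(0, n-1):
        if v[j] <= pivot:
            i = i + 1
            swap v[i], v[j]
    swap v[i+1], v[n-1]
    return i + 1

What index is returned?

pivot=4, i=-1
j=0: 6>4, skip
j=1: 4≤4, i=0, swap(0,1) ⇒ 4 6 6 6 6 4
j=2: 6>4, skip
j=3: 6>4, skip
j=4: 6>4, skip
swap(1,5) ⇒ 4 4 6 6 6 6; return 1

1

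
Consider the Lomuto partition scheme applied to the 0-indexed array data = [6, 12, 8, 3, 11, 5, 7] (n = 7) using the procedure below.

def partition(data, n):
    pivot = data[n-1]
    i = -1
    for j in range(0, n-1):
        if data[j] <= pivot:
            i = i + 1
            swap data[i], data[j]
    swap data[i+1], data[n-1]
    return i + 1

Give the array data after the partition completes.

[6, 3, 5, 7, 11, 8, 12]

pivot=7, i=-1
j=0: 6≤7, i=0, swap(0,0) ⇒ [6, 12, 8, 3, 11, 5, 7]
j=1: 12>7, skip
j=2: 8>7, skip
j=3: 3≤7, i=1, swap(1,3) ⇒ [6, 3, 8, 12, 11, 5, 7]
j=4: 11>7, skip
j=5: 5≤7, i=2, swap(2,5) ⇒ [6, 3, 5, 12, 11, 8, 7]
swap(3,6) ⇒ [6, 3, 5, 7, 11, 8, 12]; return 3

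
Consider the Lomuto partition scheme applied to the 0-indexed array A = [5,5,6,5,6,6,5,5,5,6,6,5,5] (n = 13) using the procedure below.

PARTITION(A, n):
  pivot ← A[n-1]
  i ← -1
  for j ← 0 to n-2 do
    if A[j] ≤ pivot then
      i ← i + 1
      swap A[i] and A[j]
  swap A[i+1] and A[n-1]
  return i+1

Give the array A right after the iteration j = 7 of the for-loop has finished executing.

pivot = A[12] = 5; i = -1
j=0: A[0]=5 ≤ 5 → i=0, swap A[0],A[0] (no change) → [5,5,6,5,6,6,5,5,5,6,6,5,5]
j=1: A[1]=5 ≤ 5 → i=1, swap A[1],A[1] (no change) → [5,5,6,5,6,6,5,5,5,6,6,5,5]
j=2: A[2]=6 > 5 → no swap
j=3: A[3]=5 ≤ 5 → i=2, swap A[2],A[3] → [5,5,5,6,6,6,5,5,5,6,6,5,5]
j=4: A[4]=6 > 5 → no swap
j=5: A[5]=6 > 5 → no swap
j=6: A[6]=5 ≤ 5 → i=3, swap A[3],A[6] → [5,5,5,5,6,6,6,5,5,6,6,5,5]
j=7: A[7]=5 ≤ 5 → i=4, swap A[4],A[7] → [5,5,5,5,5,6,6,6,5,6,6,5,5]
(after j=7) A = [5,5,5,5,5,6,6,6,5,6,6,5,5]

[5,5,5,5,5,6,6,6,5,6,6,5,5]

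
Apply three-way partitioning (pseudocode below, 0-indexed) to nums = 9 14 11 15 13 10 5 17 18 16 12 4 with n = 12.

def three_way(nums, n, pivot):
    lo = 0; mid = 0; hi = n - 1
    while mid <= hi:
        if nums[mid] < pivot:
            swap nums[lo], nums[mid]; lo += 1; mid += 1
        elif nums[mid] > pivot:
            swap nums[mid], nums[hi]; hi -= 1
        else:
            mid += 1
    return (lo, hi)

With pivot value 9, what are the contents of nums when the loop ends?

4 5 9 13 10 15 17 18 16 12 11 14

lo=0 mid=0 hi=11
9=9: mid=1
14>9: swap(1,11), hi=10 ⇒ 9 4 11 15 13 10 5 17 18 16 12 14
4<9: swap(0,1), lo=1 mid=2 ⇒ 4 9 11 15 13 10 5 17 18 16 12 14
11>9: swap(2,10), hi=9 ⇒ 4 9 12 15 13 10 5 17 18 16 11 14
12>9: swap(2,9), hi=8 ⇒ 4 9 16 15 13 10 5 17 18 12 11 14
16>9: swap(2,8), hi=7 ⇒ 4 9 18 15 13 10 5 17 16 12 11 14
18>9: swap(2,7), hi=6 ⇒ 4 9 17 15 13 10 5 18 16 12 11 14
17>9: swap(2,6), hi=5 ⇒ 4 9 5 15 13 10 17 18 16 12 11 14
5<9: swap(1,2), lo=2 mid=3 ⇒ 4 5 9 15 13 10 17 18 16 12 11 14
15>9: swap(3,5), hi=4 ⇒ 4 5 9 10 13 15 17 18 16 12 11 14
10>9: swap(3,4), hi=3 ⇒ 4 5 9 13 10 15 17 18 16 12 11 14
13>9: swap(3,3), hi=2 ⇒ 4 5 9 13 10 15 17 18 16 12 11 14
done. lo=2 hi=2; nums=4 5 9 13 10 15 17 18 16 12 11 14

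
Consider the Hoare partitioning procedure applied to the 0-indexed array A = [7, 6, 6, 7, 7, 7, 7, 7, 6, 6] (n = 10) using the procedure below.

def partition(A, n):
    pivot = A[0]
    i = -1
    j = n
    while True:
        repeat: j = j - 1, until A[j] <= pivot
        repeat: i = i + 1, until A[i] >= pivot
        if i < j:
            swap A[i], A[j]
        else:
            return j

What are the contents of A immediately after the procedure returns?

pivot=7
j stops at 9 (6), i stops at 0 (7); swap ⇒ [6, 6, 6, 7, 7, 7, 7, 7, 6, 7]
j stops at 8 (6), i stops at 3 (7); swap ⇒ [6, 6, 6, 6, 7, 7, 7, 7, 7, 7]
j stops at 7 (7), i stops at 4 (7); swap ⇒ [6, 6, 6, 6, 7, 7, 7, 7, 7, 7]
j stops at 6 (7), i stops at 5 (7); swap ⇒ [6, 6, 6, 6, 7, 7, 7, 7, 7, 7]
j stops at 5, i stops at 6; i≥j ⇒ return 5. A=[6, 6, 6, 6, 7, 7, 7, 7, 7, 7]

[6, 6, 6, 6, 7, 7, 7, 7, 7, 7]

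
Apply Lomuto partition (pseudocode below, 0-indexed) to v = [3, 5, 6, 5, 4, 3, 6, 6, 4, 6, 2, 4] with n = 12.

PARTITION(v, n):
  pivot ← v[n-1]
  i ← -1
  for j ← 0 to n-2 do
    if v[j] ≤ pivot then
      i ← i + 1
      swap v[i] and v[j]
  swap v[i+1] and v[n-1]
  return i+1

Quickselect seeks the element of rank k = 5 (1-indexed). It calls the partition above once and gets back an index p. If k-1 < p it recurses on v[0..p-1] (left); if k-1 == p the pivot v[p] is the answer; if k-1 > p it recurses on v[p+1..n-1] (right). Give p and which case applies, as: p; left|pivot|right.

5; left

pivot=4, i=-1
j=0: 3≤4, i=0, swap(0,0) ⇒ [3, 5, 6, 5, 4, 3, 6, 6, 4, 6, 2, 4]
j=1: 5>4, skip
j=2: 6>4, skip
j=3: 5>4, skip
j=4: 4≤4, i=1, swap(1,4) ⇒ [3, 4, 6, 5, 5, 3, 6, 6, 4, 6, 2, 4]
j=5: 3≤4, i=2, swap(2,5) ⇒ [3, 4, 3, 5, 5, 6, 6, 6, 4, 6, 2, 4]
j=6: 6>4, skip
j=7: 6>4, skip
j=8: 4≤4, i=3, swap(3,8) ⇒ [3, 4, 3, 4, 5, 6, 6, 6, 5, 6, 2, 4]
j=9: 6>4, skip
j=10: 2≤4, i=4, swap(4,10) ⇒ [3, 4, 3, 4, 2, 6, 6, 6, 5, 6, 5, 4]
swap(5,11) ⇒ [3, 4, 3, 4, 2, 4, 6, 6, 5, 6, 5, 6]; return 5
p = 5; k-1 = 4 < 5 ⇒ left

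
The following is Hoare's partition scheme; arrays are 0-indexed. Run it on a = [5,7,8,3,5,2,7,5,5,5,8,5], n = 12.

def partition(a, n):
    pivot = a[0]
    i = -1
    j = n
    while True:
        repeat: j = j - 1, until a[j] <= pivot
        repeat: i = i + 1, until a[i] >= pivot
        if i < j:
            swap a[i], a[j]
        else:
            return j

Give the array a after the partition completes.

[5,5,5,3,5,2,7,5,8,7,8,5]

pivot = a[0] = 5; i = -1, j = 12
j→11 (a[11]=5≤5), i→0 (a[0]=5≥5); i<j, swap → [5,7,8,3,5,2,7,5,5,5,8,5]
j→9 (a[9]=5≤5), i→1 (a[1]=7≥5); i<j, swap → [5,5,8,3,5,2,7,5,5,7,8,5]
j→8 (a[8]=5≤5), i→2 (a[2]=8≥5); i<j, swap → [5,5,5,3,5,2,7,5,8,7,8,5]
j→7 (a[7]=5≤5), i→4 (a[4]=5≥5); i<j, swap → [5,5,5,3,5,2,7,5,8,7,8,5]
j→5, i→6; i≥j, return j=5. a = [5,5,5,3,5,2,7,5,8,7,8,5]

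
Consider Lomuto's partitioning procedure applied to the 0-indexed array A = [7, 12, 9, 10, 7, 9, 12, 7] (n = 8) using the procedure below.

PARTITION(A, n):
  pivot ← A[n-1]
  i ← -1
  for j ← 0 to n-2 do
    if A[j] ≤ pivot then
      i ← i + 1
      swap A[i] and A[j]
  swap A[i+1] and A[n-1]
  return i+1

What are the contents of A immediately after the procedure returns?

pivot=7, i=-1
j=0: 7≤7, i=0, swap(0,0) ⇒ [7, 12, 9, 10, 7, 9, 12, 7]
j=1: 12>7, skip
j=2: 9>7, skip
j=3: 10>7, skip
j=4: 7≤7, i=1, swap(1,4) ⇒ [7, 7, 9, 10, 12, 9, 12, 7]
j=5: 9>7, skip
j=6: 12>7, skip
swap(2,7) ⇒ [7, 7, 7, 10, 12, 9, 12, 9]; return 2

[7, 7, 7, 10, 12, 9, 12, 9]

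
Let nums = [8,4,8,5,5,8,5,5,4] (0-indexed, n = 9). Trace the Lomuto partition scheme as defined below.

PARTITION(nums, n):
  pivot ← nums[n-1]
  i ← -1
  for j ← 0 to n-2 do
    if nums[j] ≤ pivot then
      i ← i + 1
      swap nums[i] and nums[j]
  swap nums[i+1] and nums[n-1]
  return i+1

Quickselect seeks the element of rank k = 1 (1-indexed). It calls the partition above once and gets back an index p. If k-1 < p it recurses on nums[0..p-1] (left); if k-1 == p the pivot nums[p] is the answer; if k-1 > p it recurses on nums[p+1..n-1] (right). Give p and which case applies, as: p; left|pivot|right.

pivot=4, i=-1
j=0: 8>4, skip
j=1: 4≤4, i=0, swap(0,1) ⇒ [4,8,8,5,5,8,5,5,4]
j=2: 8>4, skip
j=3: 5>4, skip
j=4: 5>4, skip
j=5: 8>4, skip
j=6: 5>4, skip
j=7: 5>4, skip
swap(1,8) ⇒ [4,4,8,5,5,8,5,5,8]; return 1
p = 1; k-1 = 0 < 1 ⇒ left

1; left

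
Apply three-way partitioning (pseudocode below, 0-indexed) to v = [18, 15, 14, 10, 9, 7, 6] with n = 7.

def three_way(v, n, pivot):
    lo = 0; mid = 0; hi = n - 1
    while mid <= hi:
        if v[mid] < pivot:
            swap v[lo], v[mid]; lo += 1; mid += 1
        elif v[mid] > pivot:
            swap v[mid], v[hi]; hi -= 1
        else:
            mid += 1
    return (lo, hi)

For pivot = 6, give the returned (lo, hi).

(0, 0)

pivot = 6; lo=0, mid=0, hi=6
v[mid]=18>6: swap v[0],v[6]; hi=5 → [6, 15, 14, 10, 9, 7, 18]
v[mid]=6=6: mid=1
v[mid]=15>6: swap v[1],v[5]; hi=4 → [6, 7, 14, 10, 9, 15, 18]
v[mid]=7>6: swap v[1],v[4]; hi=3 → [6, 9, 14, 10, 7, 15, 18]
v[mid]=9>6: swap v[1],v[3]; hi=2 → [6, 10, 14, 9, 7, 15, 18]
v[mid]=10>6: swap v[1],v[2]; hi=1 → [6, 14, 10, 9, 7, 15, 18]
v[mid]=14>6: swap v[1],v[1]; hi=0 → [6, 14, 10, 9, 7, 15, 18]
end: lo=0, hi=0; v = [6, 14, 10, 9, 7, 15, 18]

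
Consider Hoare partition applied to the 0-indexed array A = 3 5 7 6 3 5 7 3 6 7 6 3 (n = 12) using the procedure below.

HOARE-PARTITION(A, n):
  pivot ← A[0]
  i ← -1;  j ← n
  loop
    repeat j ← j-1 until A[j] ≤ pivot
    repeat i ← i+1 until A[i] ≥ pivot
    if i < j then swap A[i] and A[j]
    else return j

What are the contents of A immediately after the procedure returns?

pivot=3
j stops at 11 (3), i stops at 0 (3); swap ⇒ 3 5 7 6 3 5 7 3 6 7 6 3
j stops at 7 (3), i stops at 1 (5); swap ⇒ 3 3 7 6 3 5 7 5 6 7 6 3
j stops at 4 (3), i stops at 2 (7); swap ⇒ 3 3 3 6 7 5 7 5 6 7 6 3
j stops at 2, i stops at 3; i≥j ⇒ return 2. A=3 3 3 6 7 5 7 5 6 7 6 3

3 3 3 6 7 5 7 5 6 7 6 3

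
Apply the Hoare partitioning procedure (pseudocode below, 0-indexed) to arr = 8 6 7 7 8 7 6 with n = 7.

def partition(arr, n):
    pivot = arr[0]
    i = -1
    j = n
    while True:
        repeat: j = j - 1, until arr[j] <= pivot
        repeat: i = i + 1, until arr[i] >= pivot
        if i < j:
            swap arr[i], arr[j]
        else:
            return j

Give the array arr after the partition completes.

pivot = arr[0] = 8; i = -1, j = 7
j→6 (arr[6]=6≤8), i→0 (arr[0]=8≥8); i<j, swap → 6 6 7 7 8 7 8
j→5 (arr[5]=7≤8), i→4 (arr[4]=8≥8); i<j, swap → 6 6 7 7 7 8 8
j→4, i→5; i≥j, return j=4. arr = 6 6 7 7 7 8 8

6 6 7 7 7 8 8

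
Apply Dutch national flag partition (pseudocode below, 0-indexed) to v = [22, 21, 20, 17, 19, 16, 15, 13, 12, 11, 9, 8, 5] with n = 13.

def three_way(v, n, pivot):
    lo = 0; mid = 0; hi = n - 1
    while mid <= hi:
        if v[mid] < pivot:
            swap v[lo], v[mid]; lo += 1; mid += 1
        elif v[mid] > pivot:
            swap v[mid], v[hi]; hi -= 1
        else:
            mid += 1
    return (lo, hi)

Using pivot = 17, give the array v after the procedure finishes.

pivot = 17; lo=0, mid=0, hi=12
v[mid]=22>17: swap v[0],v[12]; hi=11 → [5, 21, 20, 17, 19, 16, 15, 13, 12, 11, 9, 8, 22]
v[mid]=5<17: swap v[0],v[0]; lo=1,mid=1 → [5, 21, 20, 17, 19, 16, 15, 13, 12, 11, 9, 8, 22]
v[mid]=21>17: swap v[1],v[11]; hi=10 → [5, 8, 20, 17, 19, 16, 15, 13, 12, 11, 9, 21, 22]
v[mid]=8<17: swap v[1],v[1]; lo=2,mid=2 → [5, 8, 20, 17, 19, 16, 15, 13, 12, 11, 9, 21, 22]
v[mid]=20>17: swap v[2],v[10]; hi=9 → [5, 8, 9, 17, 19, 16, 15, 13, 12, 11, 20, 21, 22]
v[mid]=9<17: swap v[2],v[2]; lo=3,mid=3 → [5, 8, 9, 17, 19, 16, 15, 13, 12, 11, 20, 21, 22]
v[mid]=17=17: mid=4
v[mid]=19>17: swap v[4],v[9]; hi=8 → [5, 8, 9, 17, 11, 16, 15, 13, 12, 19, 20, 21, 22]
v[mid]=11<17: swap v[3],v[4]; lo=4,mid=5 → [5, 8, 9, 11, 17, 16, 15, 13, 12, 19, 20, 21, 22]
v[mid]=16<17: swap v[4],v[5]; lo=5,mid=6 → [5, 8, 9, 11, 16, 17, 15, 13, 12, 19, 20, 21, 22]
v[mid]=15<17: swap v[5],v[6]; lo=6,mid=7 → [5, 8, 9, 11, 16, 15, 17, 13, 12, 19, 20, 21, 22]
v[mid]=13<17: swap v[6],v[7]; lo=7,mid=8 → [5, 8, 9, 11, 16, 15, 13, 17, 12, 19, 20, 21, 22]
v[mid]=12<17: swap v[7],v[8]; lo=8,mid=9 → [5, 8, 9, 11, 16, 15, 13, 12, 17, 19, 20, 21, 22]
end: lo=8, hi=8; v = [5, 8, 9, 11, 16, 15, 13, 12, 17, 19, 20, 21, 22]

[5, 8, 9, 11, 16, 15, 13, 12, 17, 19, 20, 21, 22]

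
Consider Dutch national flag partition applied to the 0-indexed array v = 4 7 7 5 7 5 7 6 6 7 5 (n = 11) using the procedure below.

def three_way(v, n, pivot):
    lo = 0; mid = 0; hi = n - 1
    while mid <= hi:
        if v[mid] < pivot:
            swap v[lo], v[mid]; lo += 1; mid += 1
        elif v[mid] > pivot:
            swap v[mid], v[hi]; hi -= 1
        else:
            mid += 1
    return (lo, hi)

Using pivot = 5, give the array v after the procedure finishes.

4 5 5 5 7 7 6 6 7 7 7

pivot = 5; lo=0, mid=0, hi=10
v[mid]=4<5: swap v[0],v[0]; lo=1,mid=1 → 4 7 7 5 7 5 7 6 6 7 5
v[mid]=7>5: swap v[1],v[10]; hi=9 → 4 5 7 5 7 5 7 6 6 7 7
v[mid]=5=5: mid=2
v[mid]=7>5: swap v[2],v[9]; hi=8 → 4 5 7 5 7 5 7 6 6 7 7
v[mid]=7>5: swap v[2],v[8]; hi=7 → 4 5 6 5 7 5 7 6 7 7 7
v[mid]=6>5: swap v[2],v[7]; hi=6 → 4 5 6 5 7 5 7 6 7 7 7
v[mid]=6>5: swap v[2],v[6]; hi=5 → 4 5 7 5 7 5 6 6 7 7 7
v[mid]=7>5: swap v[2],v[5]; hi=4 → 4 5 5 5 7 7 6 6 7 7 7
v[mid]=5=5: mid=3
v[mid]=5=5: mid=4
v[mid]=7>5: swap v[4],v[4]; hi=3 → 4 5 5 5 7 7 6 6 7 7 7
end: lo=1, hi=3; v = 4 5 5 5 7 7 6 6 7 7 7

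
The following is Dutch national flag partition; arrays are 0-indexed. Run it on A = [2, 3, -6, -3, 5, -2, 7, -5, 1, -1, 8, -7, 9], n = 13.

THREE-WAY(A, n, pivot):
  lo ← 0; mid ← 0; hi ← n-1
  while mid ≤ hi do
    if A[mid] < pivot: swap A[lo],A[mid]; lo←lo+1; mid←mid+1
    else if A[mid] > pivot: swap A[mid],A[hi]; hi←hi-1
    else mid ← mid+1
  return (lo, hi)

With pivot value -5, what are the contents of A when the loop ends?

pivot = -5; lo=0, mid=0, hi=12
A[mid]=2>-5: swap A[0],A[12]; hi=11 → [9, 3, -6, -3, 5, -2, 7, -5, 1, -1, 8, -7, 2]
A[mid]=9>-5: swap A[0],A[11]; hi=10 → [-7, 3, -6, -3, 5, -2, 7, -5, 1, -1, 8, 9, 2]
A[mid]=-7<-5: swap A[0],A[0]; lo=1,mid=1 → [-7, 3, -6, -3, 5, -2, 7, -5, 1, -1, 8, 9, 2]
A[mid]=3>-5: swap A[1],A[10]; hi=9 → [-7, 8, -6, -3, 5, -2, 7, -5, 1, -1, 3, 9, 2]
A[mid]=8>-5: swap A[1],A[9]; hi=8 → [-7, -1, -6, -3, 5, -2, 7, -5, 1, 8, 3, 9, 2]
A[mid]=-1>-5: swap A[1],A[8]; hi=7 → [-7, 1, -6, -3, 5, -2, 7, -5, -1, 8, 3, 9, 2]
A[mid]=1>-5: swap A[1],A[7]; hi=6 → [-7, -5, -6, -3, 5, -2, 7, 1, -1, 8, 3, 9, 2]
A[mid]=-5=-5: mid=2
A[mid]=-6<-5: swap A[1],A[2]; lo=2,mid=3 → [-7, -6, -5, -3, 5, -2, 7, 1, -1, 8, 3, 9, 2]
A[mid]=-3>-5: swap A[3],A[6]; hi=5 → [-7, -6, -5, 7, 5, -2, -3, 1, -1, 8, 3, 9, 2]
A[mid]=7>-5: swap A[3],A[5]; hi=4 → [-7, -6, -5, -2, 5, 7, -3, 1, -1, 8, 3, 9, 2]
A[mid]=-2>-5: swap A[3],A[4]; hi=3 → [-7, -6, -5, 5, -2, 7, -3, 1, -1, 8, 3, 9, 2]
A[mid]=5>-5: swap A[3],A[3]; hi=2 → [-7, -6, -5, 5, -2, 7, -3, 1, -1, 8, 3, 9, 2]
end: lo=2, hi=2; A = [-7, -6, -5, 5, -2, 7, -3, 1, -1, 8, 3, 9, 2]

[-7, -6, -5, 5, -2, 7, -3, 1, -1, 8, 3, 9, 2]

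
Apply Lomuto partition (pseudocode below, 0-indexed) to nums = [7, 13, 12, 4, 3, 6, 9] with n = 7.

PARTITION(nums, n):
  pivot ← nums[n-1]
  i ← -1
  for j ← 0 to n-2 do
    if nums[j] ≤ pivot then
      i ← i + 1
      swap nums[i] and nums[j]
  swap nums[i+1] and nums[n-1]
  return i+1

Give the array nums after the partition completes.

pivot = nums[6] = 9; i = -1
j=0: nums[0]=7 ≤ 9 → i=0, swap nums[0],nums[0] (no change) → [7, 13, 12, 4, 3, 6, 9]
j=1: nums[1]=13 > 9 → no swap
j=2: nums[2]=12 > 9 → no swap
j=3: nums[3]=4 ≤ 9 → i=1, swap nums[1],nums[3] → [7, 4, 12, 13, 3, 6, 9]
j=4: nums[4]=3 ≤ 9 → i=2, swap nums[2],nums[4] → [7, 4, 3, 13, 12, 6, 9]
j=5: nums[5]=6 ≤ 9 → i=3, swap nums[3],nums[5] → [7, 4, 3, 6, 12, 13, 9]
final swap nums[4],nums[6] → [7, 4, 3, 6, 9, 13, 12]; return 4

[7, 4, 3, 6, 9, 13, 12]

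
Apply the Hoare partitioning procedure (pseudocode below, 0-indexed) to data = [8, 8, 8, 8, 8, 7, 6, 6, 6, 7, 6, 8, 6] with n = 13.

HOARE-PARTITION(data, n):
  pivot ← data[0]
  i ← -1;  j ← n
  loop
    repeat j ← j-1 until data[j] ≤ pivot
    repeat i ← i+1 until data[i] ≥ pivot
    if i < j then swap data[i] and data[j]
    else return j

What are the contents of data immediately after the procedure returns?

pivot = data[0] = 8; i = -1, j = 13
j→12 (data[12]=6≤8), i→0 (data[0]=8≥8); i<j, swap → [6, 8, 8, 8, 8, 7, 6, 6, 6, 7, 6, 8, 8]
j→11 (data[11]=8≤8), i→1 (data[1]=8≥8); i<j, swap → [6, 8, 8, 8, 8, 7, 6, 6, 6, 7, 6, 8, 8]
j→10 (data[10]=6≤8), i→2 (data[2]=8≥8); i<j, swap → [6, 8, 6, 8, 8, 7, 6, 6, 6, 7, 8, 8, 8]
j→9 (data[9]=7≤8), i→3 (data[3]=8≥8); i<j, swap → [6, 8, 6, 7, 8, 7, 6, 6, 6, 8, 8, 8, 8]
j→8 (data[8]=6≤8), i→4 (data[4]=8≥8); i<j, swap → [6, 8, 6, 7, 6, 7, 6, 6, 8, 8, 8, 8, 8]
j→7, i→8; i≥j, return j=7. data = [6, 8, 6, 7, 6, 7, 6, 6, 8, 8, 8, 8, 8]

[6, 8, 6, 7, 6, 7, 6, 6, 8, 8, 8, 8, 8]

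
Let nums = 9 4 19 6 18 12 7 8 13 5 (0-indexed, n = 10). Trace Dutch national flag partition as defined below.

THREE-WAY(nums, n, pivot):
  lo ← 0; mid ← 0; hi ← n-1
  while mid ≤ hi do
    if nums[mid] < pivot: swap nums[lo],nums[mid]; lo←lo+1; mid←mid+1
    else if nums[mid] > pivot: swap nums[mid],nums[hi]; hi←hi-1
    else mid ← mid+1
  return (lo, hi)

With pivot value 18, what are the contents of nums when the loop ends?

9 4 5 6 12 7 8 13 18 19

pivot = 18; lo=0, mid=0, hi=9
nums[mid]=9<18: swap nums[0],nums[0]; lo=1,mid=1 → 9 4 19 6 18 12 7 8 13 5
nums[mid]=4<18: swap nums[1],nums[1]; lo=2,mid=2 → 9 4 19 6 18 12 7 8 13 5
nums[mid]=19>18: swap nums[2],nums[9]; hi=8 → 9 4 5 6 18 12 7 8 13 19
nums[mid]=5<18: swap nums[2],nums[2]; lo=3,mid=3 → 9 4 5 6 18 12 7 8 13 19
nums[mid]=6<18: swap nums[3],nums[3]; lo=4,mid=4 → 9 4 5 6 18 12 7 8 13 19
nums[mid]=18=18: mid=5
nums[mid]=12<18: swap nums[4],nums[5]; lo=5,mid=6 → 9 4 5 6 12 18 7 8 13 19
nums[mid]=7<18: swap nums[5],nums[6]; lo=6,mid=7 → 9 4 5 6 12 7 18 8 13 19
nums[mid]=8<18: swap nums[6],nums[7]; lo=7,mid=8 → 9 4 5 6 12 7 8 18 13 19
nums[mid]=13<18: swap nums[7],nums[8]; lo=8,mid=9 → 9 4 5 6 12 7 8 13 18 19
end: lo=8, hi=8; nums = 9 4 5 6 12 7 8 13 18 19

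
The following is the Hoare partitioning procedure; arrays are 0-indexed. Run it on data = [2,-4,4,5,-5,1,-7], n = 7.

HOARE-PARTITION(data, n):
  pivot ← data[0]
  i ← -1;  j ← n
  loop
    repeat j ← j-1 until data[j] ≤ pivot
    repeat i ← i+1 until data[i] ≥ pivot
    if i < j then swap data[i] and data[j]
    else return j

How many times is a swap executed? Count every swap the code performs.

pivot=2
j stops at 6 (-7), i stops at 0 (2); swap ⇒ [-7,-4,4,5,-5,1,2]
j stops at 5 (1), i stops at 2 (4); swap ⇒ [-7,-4,1,5,-5,4,2]
j stops at 4 (-5), i stops at 3 (5); swap ⇒ [-7,-4,1,-5,5,4,2]
j stops at 3, i stops at 4; i≥j ⇒ return 3. data=[-7,-4,1,-5,5,4,2]

3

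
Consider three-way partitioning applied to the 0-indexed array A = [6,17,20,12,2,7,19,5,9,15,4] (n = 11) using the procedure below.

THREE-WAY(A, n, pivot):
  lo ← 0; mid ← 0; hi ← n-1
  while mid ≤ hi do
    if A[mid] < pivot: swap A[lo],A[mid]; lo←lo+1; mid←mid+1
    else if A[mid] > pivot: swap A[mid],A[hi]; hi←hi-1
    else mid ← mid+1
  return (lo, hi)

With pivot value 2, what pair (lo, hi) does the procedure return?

(0, 0)

pivot = 2; lo=0, mid=0, hi=10
A[mid]=6>2: swap A[0],A[10]; hi=9 → [4,17,20,12,2,7,19,5,9,15,6]
A[mid]=4>2: swap A[0],A[9]; hi=8 → [15,17,20,12,2,7,19,5,9,4,6]
A[mid]=15>2: swap A[0],A[8]; hi=7 → [9,17,20,12,2,7,19,5,15,4,6]
A[mid]=9>2: swap A[0],A[7]; hi=6 → [5,17,20,12,2,7,19,9,15,4,6]
A[mid]=5>2: swap A[0],A[6]; hi=5 → [19,17,20,12,2,7,5,9,15,4,6]
A[mid]=19>2: swap A[0],A[5]; hi=4 → [7,17,20,12,2,19,5,9,15,4,6]
A[mid]=7>2: swap A[0],A[4]; hi=3 → [2,17,20,12,7,19,5,9,15,4,6]
A[mid]=2=2: mid=1
A[mid]=17>2: swap A[1],A[3]; hi=2 → [2,12,20,17,7,19,5,9,15,4,6]
A[mid]=12>2: swap A[1],A[2]; hi=1 → [2,20,12,17,7,19,5,9,15,4,6]
A[mid]=20>2: swap A[1],A[1]; hi=0 → [2,20,12,17,7,19,5,9,15,4,6]
end: lo=0, hi=0; A = [2,20,12,17,7,19,5,9,15,4,6]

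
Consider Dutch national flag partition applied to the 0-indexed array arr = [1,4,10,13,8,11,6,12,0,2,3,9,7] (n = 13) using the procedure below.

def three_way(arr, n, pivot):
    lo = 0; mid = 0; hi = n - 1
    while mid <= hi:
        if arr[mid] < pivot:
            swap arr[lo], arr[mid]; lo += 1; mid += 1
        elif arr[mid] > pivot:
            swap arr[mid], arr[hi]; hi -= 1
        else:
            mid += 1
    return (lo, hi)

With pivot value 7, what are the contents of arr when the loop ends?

[1,4,3,2,0,6,7,12,11,8,9,13,10]

pivot = 7; lo=0, mid=0, hi=12
arr[mid]=1<7: swap arr[0],arr[0]; lo=1,mid=1 → [1,4,10,13,8,11,6,12,0,2,3,9,7]
arr[mid]=4<7: swap arr[1],arr[1]; lo=2,mid=2 → [1,4,10,13,8,11,6,12,0,2,3,9,7]
arr[mid]=10>7: swap arr[2],arr[12]; hi=11 → [1,4,7,13,8,11,6,12,0,2,3,9,10]
arr[mid]=7=7: mid=3
arr[mid]=13>7: swap arr[3],arr[11]; hi=10 → [1,4,7,9,8,11,6,12,0,2,3,13,10]
arr[mid]=9>7: swap arr[3],arr[10]; hi=9 → [1,4,7,3,8,11,6,12,0,2,9,13,10]
arr[mid]=3<7: swap arr[2],arr[3]; lo=3,mid=4 → [1,4,3,7,8,11,6,12,0,2,9,13,10]
arr[mid]=8>7: swap arr[4],arr[9]; hi=8 → [1,4,3,7,2,11,6,12,0,8,9,13,10]
arr[mid]=2<7: swap arr[3],arr[4]; lo=4,mid=5 → [1,4,3,2,7,11,6,12,0,8,9,13,10]
arr[mid]=11>7: swap arr[5],arr[8]; hi=7 → [1,4,3,2,7,0,6,12,11,8,9,13,10]
arr[mid]=0<7: swap arr[4],arr[5]; lo=5,mid=6 → [1,4,3,2,0,7,6,12,11,8,9,13,10]
arr[mid]=6<7: swap arr[5],arr[6]; lo=6,mid=7 → [1,4,3,2,0,6,7,12,11,8,9,13,10]
arr[mid]=12>7: swap arr[7],arr[7]; hi=6 → [1,4,3,2,0,6,7,12,11,8,9,13,10]
end: lo=6, hi=6; arr = [1,4,3,2,0,6,7,12,11,8,9,13,10]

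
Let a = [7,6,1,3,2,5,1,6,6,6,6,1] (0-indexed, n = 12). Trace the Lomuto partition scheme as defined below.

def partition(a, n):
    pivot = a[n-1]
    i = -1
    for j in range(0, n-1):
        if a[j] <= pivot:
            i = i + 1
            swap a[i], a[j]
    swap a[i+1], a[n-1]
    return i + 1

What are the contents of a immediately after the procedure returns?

pivot = a[11] = 1; i = -1
j=0: a[0]=7 > 1 → no swap
j=1: a[1]=6 > 1 → no swap
j=2: a[2]=1 ≤ 1 → i=0, swap a[0],a[2] → [1,6,7,3,2,5,1,6,6,6,6,1]
j=3: a[3]=3 > 1 → no swap
j=4: a[4]=2 > 1 → no swap
j=5: a[5]=5 > 1 → no swap
j=6: a[6]=1 ≤ 1 → i=1, swap a[1],a[6] → [1,1,7,3,2,5,6,6,6,6,6,1]
j=7: a[7]=6 > 1 → no swap
j=8: a[8]=6 > 1 → no swap
j=9: a[9]=6 > 1 → no swap
j=10: a[10]=6 > 1 → no swap
final swap a[2],a[11] → [1,1,1,3,2,5,6,6,6,6,6,7]; return 2

[1,1,1,3,2,5,6,6,6,6,6,7]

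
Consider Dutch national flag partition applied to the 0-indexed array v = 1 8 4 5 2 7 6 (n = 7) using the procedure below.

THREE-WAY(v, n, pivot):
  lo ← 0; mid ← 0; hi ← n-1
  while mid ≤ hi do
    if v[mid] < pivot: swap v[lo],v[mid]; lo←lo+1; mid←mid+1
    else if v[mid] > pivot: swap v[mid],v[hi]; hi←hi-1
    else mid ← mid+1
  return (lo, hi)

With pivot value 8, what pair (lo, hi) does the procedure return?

(6, 6)

lo=0 mid=0 hi=6
1<8: swap(0,0), lo=1 mid=1 ⇒ 1 8 4 5 2 7 6
8=8: mid=2
4<8: swap(1,2), lo=2 mid=3 ⇒ 1 4 8 5 2 7 6
5<8: swap(2,3), lo=3 mid=4 ⇒ 1 4 5 8 2 7 6
2<8: swap(3,4), lo=4 mid=5 ⇒ 1 4 5 2 8 7 6
7<8: swap(4,5), lo=5 mid=6 ⇒ 1 4 5 2 7 8 6
6<8: swap(5,6), lo=6 mid=7 ⇒ 1 4 5 2 7 6 8
done. lo=6 hi=6; v=1 4 5 2 7 6 8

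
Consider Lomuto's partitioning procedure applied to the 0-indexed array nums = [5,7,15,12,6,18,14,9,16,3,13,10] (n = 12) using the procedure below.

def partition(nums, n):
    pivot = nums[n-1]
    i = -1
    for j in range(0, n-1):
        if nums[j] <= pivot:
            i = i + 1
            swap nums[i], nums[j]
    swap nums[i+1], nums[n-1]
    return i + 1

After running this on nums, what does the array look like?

pivot=10, i=-1
j=0: 5≤10, i=0, swap(0,0) ⇒ [5,7,15,12,6,18,14,9,16,3,13,10]
j=1: 7≤10, i=1, swap(1,1) ⇒ [5,7,15,12,6,18,14,9,16,3,13,10]
j=2: 15>10, skip
j=3: 12>10, skip
j=4: 6≤10, i=2, swap(2,4) ⇒ [5,7,6,12,15,18,14,9,16,3,13,10]
j=5: 18>10, skip
j=6: 14>10, skip
j=7: 9≤10, i=3, swap(3,7) ⇒ [5,7,6,9,15,18,14,12,16,3,13,10]
j=8: 16>10, skip
j=9: 3≤10, i=4, swap(4,9) ⇒ [5,7,6,9,3,18,14,12,16,15,13,10]
j=10: 13>10, skip
swap(5,11) ⇒ [5,7,6,9,3,10,14,12,16,15,13,18]; return 5

[5,7,6,9,3,10,14,12,16,15,13,18]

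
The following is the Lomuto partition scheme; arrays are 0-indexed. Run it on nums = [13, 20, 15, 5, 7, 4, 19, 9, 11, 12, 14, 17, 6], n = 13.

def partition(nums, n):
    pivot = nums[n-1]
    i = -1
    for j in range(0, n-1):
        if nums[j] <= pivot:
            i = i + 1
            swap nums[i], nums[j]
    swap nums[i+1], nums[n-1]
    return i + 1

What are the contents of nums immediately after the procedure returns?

[5, 4, 6, 13, 7, 20, 19, 9, 11, 12, 14, 17, 15]

pivot = nums[12] = 6; i = -1
j=0: nums[0]=13 > 6 → no swap
j=1: nums[1]=20 > 6 → no swap
j=2: nums[2]=15 > 6 → no swap
j=3: nums[3]=5 ≤ 6 → i=0, swap nums[0],nums[3] → [5, 20, 15, 13, 7, 4, 19, 9, 11, 12, 14, 17, 6]
j=4: nums[4]=7 > 6 → no swap
j=5: nums[5]=4 ≤ 6 → i=1, swap nums[1],nums[5] → [5, 4, 15, 13, 7, 20, 19, 9, 11, 12, 14, 17, 6]
j=6: nums[6]=19 > 6 → no swap
j=7: nums[7]=9 > 6 → no swap
j=8: nums[8]=11 > 6 → no swap
j=9: nums[9]=12 > 6 → no swap
j=10: nums[10]=14 > 6 → no swap
j=11: nums[11]=17 > 6 → no swap
final swap nums[2],nums[12] → [5, 4, 6, 13, 7, 20, 19, 9, 11, 12, 14, 17, 15]; return 2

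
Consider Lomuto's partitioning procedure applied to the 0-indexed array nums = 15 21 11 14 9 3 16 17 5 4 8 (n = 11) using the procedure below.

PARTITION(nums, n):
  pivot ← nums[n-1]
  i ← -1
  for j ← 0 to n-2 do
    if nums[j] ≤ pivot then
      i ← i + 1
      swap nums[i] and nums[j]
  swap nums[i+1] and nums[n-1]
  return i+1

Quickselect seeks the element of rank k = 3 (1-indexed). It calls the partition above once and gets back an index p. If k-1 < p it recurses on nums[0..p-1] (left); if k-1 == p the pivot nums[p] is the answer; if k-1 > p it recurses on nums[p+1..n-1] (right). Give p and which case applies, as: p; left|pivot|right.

3; left

pivot=8, i=-1
j=0: 15>8, skip
j=1: 21>8, skip
j=2: 11>8, skip
j=3: 14>8, skip
j=4: 9>8, skip
j=5: 3≤8, i=0, swap(0,5) ⇒ 3 21 11 14 9 15 16 17 5 4 8
j=6: 16>8, skip
j=7: 17>8, skip
j=8: 5≤8, i=1, swap(1,8) ⇒ 3 5 11 14 9 15 16 17 21 4 8
j=9: 4≤8, i=2, swap(2,9) ⇒ 3 5 4 14 9 15 16 17 21 11 8
swap(3,10) ⇒ 3 5 4 8 9 15 16 17 21 11 14; return 3
p = 3; k-1 = 2 < 3 ⇒ left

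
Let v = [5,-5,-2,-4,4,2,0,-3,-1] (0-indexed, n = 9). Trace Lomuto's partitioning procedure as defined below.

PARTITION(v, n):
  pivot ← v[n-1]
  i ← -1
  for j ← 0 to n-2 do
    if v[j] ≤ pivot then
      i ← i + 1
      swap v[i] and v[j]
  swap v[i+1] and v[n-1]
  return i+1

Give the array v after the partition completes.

pivot=-1, i=-1
j=0: 5>-1, skip
j=1: -5≤-1, i=0, swap(0,1) ⇒ [-5,5,-2,-4,4,2,0,-3,-1]
j=2: -2≤-1, i=1, swap(1,2) ⇒ [-5,-2,5,-4,4,2,0,-3,-1]
j=3: -4≤-1, i=2, swap(2,3) ⇒ [-5,-2,-4,5,4,2,0,-3,-1]
j=4: 4>-1, skip
j=5: 2>-1, skip
j=6: 0>-1, skip
j=7: -3≤-1, i=3, swap(3,7) ⇒ [-5,-2,-4,-3,4,2,0,5,-1]
swap(4,8) ⇒ [-5,-2,-4,-3,-1,2,0,5,4]; return 4

[-5,-2,-4,-3,-1,2,0,5,4]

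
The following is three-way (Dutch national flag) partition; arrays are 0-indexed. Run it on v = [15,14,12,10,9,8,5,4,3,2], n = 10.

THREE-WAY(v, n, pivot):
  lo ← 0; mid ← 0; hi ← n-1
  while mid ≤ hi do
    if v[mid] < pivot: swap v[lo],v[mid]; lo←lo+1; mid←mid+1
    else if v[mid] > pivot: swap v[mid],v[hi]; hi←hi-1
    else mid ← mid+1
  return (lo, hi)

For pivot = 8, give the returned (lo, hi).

(4, 4)

lo=0 mid=0 hi=9
15>8: swap(0,9), hi=8 ⇒ [2,14,12,10,9,8,5,4,3,15]
2<8: swap(0,0), lo=1 mid=1 ⇒ [2,14,12,10,9,8,5,4,3,15]
14>8: swap(1,8), hi=7 ⇒ [2,3,12,10,9,8,5,4,14,15]
3<8: swap(1,1), lo=2 mid=2 ⇒ [2,3,12,10,9,8,5,4,14,15]
12>8: swap(2,7), hi=6 ⇒ [2,3,4,10,9,8,5,12,14,15]
4<8: swap(2,2), lo=3 mid=3 ⇒ [2,3,4,10,9,8,5,12,14,15]
10>8: swap(3,6), hi=5 ⇒ [2,3,4,5,9,8,10,12,14,15]
5<8: swap(3,3), lo=4 mid=4 ⇒ [2,3,4,5,9,8,10,12,14,15]
9>8: swap(4,5), hi=4 ⇒ [2,3,4,5,8,9,10,12,14,15]
8=8: mid=5
done. lo=4 hi=4; v=[2,3,4,5,8,9,10,12,14,15]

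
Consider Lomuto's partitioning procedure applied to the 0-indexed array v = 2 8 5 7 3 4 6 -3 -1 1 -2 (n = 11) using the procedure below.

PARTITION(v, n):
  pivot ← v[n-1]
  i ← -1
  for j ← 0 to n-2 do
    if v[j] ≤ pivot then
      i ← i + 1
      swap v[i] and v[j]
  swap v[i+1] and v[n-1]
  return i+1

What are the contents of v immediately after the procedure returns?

pivot=-2, i=-1
j=0: 2>-2, skip
j=1: 8>-2, skip
j=2: 5>-2, skip
j=3: 7>-2, skip
j=4: 3>-2, skip
j=5: 4>-2, skip
j=6: 6>-2, skip
j=7: -3≤-2, i=0, swap(0,7) ⇒ -3 8 5 7 3 4 6 2 -1 1 -2
j=8: -1>-2, skip
j=9: 1>-2, skip
swap(1,10) ⇒ -3 -2 5 7 3 4 6 2 -1 1 8; return 1

-3 -2 5 7 3 4 6 2 -1 1 8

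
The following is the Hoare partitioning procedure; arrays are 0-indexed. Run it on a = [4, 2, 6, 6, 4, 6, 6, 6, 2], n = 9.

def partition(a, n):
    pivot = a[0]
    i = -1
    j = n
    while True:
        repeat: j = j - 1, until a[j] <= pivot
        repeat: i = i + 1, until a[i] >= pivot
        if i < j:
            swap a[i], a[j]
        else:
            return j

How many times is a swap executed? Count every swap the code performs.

2

pivot = a[0] = 4; i = -1, j = 9
j→8 (a[8]=2≤4), i→0 (a[0]=4≥4); i<j, swap → [2, 2, 6, 6, 4, 6, 6, 6, 4]
j→4 (a[4]=4≤4), i→2 (a[2]=6≥4); i<j, swap → [2, 2, 4, 6, 6, 6, 6, 6, 4]
j→2, i→3; i≥j, return j=2. a = [2, 2, 4, 6, 6, 6, 6, 6, 4]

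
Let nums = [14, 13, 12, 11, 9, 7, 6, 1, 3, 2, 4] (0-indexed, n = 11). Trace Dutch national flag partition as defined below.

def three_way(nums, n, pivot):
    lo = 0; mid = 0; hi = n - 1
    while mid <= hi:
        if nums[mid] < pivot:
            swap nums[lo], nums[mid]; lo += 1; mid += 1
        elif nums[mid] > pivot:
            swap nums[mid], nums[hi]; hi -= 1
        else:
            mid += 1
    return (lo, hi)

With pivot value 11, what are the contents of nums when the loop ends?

pivot = 11; lo=0, mid=0, hi=10
nums[mid]=14>11: swap nums[0],nums[10]; hi=9 → [4, 13, 12, 11, 9, 7, 6, 1, 3, 2, 14]
nums[mid]=4<11: swap nums[0],nums[0]; lo=1,mid=1 → [4, 13, 12, 11, 9, 7, 6, 1, 3, 2, 14]
nums[mid]=13>11: swap nums[1],nums[9]; hi=8 → [4, 2, 12, 11, 9, 7, 6, 1, 3, 13, 14]
nums[mid]=2<11: swap nums[1],nums[1]; lo=2,mid=2 → [4, 2, 12, 11, 9, 7, 6, 1, 3, 13, 14]
nums[mid]=12>11: swap nums[2],nums[8]; hi=7 → [4, 2, 3, 11, 9, 7, 6, 1, 12, 13, 14]
nums[mid]=3<11: swap nums[2],nums[2]; lo=3,mid=3 → [4, 2, 3, 11, 9, 7, 6, 1, 12, 13, 14]
nums[mid]=11=11: mid=4
nums[mid]=9<11: swap nums[3],nums[4]; lo=4,mid=5 → [4, 2, 3, 9, 11, 7, 6, 1, 12, 13, 14]
nums[mid]=7<11: swap nums[4],nums[5]; lo=5,mid=6 → [4, 2, 3, 9, 7, 11, 6, 1, 12, 13, 14]
nums[mid]=6<11: swap nums[5],nums[6]; lo=6,mid=7 → [4, 2, 3, 9, 7, 6, 11, 1, 12, 13, 14]
nums[mid]=1<11: swap nums[6],nums[7]; lo=7,mid=8 → [4, 2, 3, 9, 7, 6, 1, 11, 12, 13, 14]
end: lo=7, hi=7; nums = [4, 2, 3, 9, 7, 6, 1, 11, 12, 13, 14]

[4, 2, 3, 9, 7, 6, 1, 11, 12, 13, 14]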